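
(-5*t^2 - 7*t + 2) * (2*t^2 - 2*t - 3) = -10*t^4 - 4*t^3 + 33*t^2 + 17*t - 6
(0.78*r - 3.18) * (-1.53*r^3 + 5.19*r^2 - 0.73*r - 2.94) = -1.1934*r^4 + 8.9136*r^3 - 17.0736*r^2 + 0.0282*r + 9.3492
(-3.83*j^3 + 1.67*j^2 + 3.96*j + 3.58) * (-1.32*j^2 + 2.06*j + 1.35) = 5.0556*j^5 - 10.0942*j^4 - 6.9575*j^3 + 5.6865*j^2 + 12.7208*j + 4.833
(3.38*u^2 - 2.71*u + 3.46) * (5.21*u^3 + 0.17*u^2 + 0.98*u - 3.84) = 17.6098*u^5 - 13.5445*u^4 + 20.8783*u^3 - 15.0468*u^2 + 13.7972*u - 13.2864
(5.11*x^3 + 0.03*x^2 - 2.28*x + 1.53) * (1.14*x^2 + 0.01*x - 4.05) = 5.8254*x^5 + 0.0853*x^4 - 23.2944*x^3 + 1.5999*x^2 + 9.2493*x - 6.1965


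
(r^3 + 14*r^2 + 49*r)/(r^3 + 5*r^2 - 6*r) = (r^2 + 14*r + 49)/(r^2 + 5*r - 6)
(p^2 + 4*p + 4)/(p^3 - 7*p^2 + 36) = (p + 2)/(p^2 - 9*p + 18)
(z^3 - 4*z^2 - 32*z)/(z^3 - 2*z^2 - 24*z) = (z - 8)/(z - 6)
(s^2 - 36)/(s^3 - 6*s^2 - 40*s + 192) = (s - 6)/(s^2 - 12*s + 32)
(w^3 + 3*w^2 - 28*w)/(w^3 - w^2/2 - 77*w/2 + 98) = 2*w/(2*w - 7)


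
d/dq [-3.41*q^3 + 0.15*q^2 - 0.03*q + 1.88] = -10.23*q^2 + 0.3*q - 0.03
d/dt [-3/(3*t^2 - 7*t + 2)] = 3*(6*t - 7)/(3*t^2 - 7*t + 2)^2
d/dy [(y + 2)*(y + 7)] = 2*y + 9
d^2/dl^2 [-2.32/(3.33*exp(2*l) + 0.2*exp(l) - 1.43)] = (-2.32*(6.66*exp(l) + 0.2)*(13.32*exp(l) + 0.4)*exp(l) + (30.9024*exp(l) + 0.464)*(3.33*exp(2*l) + 0.2*exp(l) - 1.43))*exp(l)/(3.33*exp(2*l) + 0.2*exp(l) - 1.43)^3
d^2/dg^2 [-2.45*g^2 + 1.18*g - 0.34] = -4.90000000000000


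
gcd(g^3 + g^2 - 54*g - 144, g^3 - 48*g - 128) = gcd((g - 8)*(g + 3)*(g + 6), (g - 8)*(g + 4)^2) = g - 8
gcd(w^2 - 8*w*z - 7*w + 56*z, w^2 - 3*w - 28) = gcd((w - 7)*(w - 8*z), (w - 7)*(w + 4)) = w - 7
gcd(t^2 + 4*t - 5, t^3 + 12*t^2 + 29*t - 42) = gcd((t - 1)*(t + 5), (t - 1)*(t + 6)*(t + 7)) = t - 1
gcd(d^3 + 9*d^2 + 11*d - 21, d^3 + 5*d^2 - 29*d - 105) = d^2 + 10*d + 21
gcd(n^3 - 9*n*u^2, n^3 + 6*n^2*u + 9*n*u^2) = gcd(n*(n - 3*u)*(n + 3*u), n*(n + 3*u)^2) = n^2 + 3*n*u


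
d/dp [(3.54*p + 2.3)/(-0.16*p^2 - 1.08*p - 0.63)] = (0.5664*p^2 + 0.736*p + 0.2538)/(0.0256*p^4 + 0.3456*p^3 + 1.368*p^2 + 1.3608*p + 0.3969)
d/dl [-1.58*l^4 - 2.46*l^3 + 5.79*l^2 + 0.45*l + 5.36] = -6.32*l^3 - 7.38*l^2 + 11.58*l + 0.45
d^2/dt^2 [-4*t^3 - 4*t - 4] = -24*t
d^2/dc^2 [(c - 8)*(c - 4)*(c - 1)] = 6*c - 26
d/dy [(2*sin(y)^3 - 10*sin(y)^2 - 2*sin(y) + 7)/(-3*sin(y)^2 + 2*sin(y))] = 2*(-3*sin(y)^4 + 4*sin(y)^3 - 13*sin(y)^2 + 21*sin(y) - 7)*cos(y)/((3*sin(y) - 2)^2*sin(y)^2)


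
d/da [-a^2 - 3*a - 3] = -2*a - 3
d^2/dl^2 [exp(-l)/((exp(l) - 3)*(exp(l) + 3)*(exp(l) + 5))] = (16*exp(6*l) + 115*exp(5*l) + 117*exp(4*l) - 450*exp(3*l) - 126*exp(2*l) + 1215*exp(l) + 2025)*exp(-l)/(exp(9*l) + 15*exp(8*l) + 48*exp(7*l) - 280*exp(6*l) - 1782*exp(5*l) + 270*exp(4*l) + 17496*exp(3*l) + 19440*exp(2*l) - 54675*exp(l) - 91125)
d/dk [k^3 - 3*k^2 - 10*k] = 3*k^2 - 6*k - 10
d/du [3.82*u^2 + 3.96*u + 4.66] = 7.64*u + 3.96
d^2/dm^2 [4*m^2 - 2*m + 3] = 8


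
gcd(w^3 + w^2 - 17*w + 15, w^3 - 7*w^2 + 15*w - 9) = w^2 - 4*w + 3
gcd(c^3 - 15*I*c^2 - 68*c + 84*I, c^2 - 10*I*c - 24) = c - 6*I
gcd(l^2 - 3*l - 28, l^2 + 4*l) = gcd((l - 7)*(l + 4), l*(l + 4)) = l + 4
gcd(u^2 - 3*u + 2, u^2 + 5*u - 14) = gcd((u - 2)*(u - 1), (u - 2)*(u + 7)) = u - 2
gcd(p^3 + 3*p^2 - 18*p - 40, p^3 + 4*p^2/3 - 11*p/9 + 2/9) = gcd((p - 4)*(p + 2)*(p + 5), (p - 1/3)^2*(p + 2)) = p + 2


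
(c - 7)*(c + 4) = c^2 - 3*c - 28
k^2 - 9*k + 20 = (k - 5)*(k - 4)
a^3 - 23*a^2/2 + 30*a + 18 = (a - 6)^2*(a + 1/2)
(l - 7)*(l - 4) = l^2 - 11*l + 28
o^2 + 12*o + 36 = (o + 6)^2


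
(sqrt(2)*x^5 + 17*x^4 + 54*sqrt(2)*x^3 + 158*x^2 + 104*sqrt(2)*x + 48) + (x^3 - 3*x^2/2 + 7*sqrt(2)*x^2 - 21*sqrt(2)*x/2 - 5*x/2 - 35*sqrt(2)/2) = sqrt(2)*x^5 + 17*x^4 + x^3 + 54*sqrt(2)*x^3 + 7*sqrt(2)*x^2 + 313*x^2/2 - 5*x/2 + 187*sqrt(2)*x/2 - 35*sqrt(2)/2 + 48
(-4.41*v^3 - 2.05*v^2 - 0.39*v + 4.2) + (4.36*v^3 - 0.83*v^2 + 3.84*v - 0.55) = -0.0499999999999998*v^3 - 2.88*v^2 + 3.45*v + 3.65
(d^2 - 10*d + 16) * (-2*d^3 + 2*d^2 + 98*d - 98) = -2*d^5 + 22*d^4 + 46*d^3 - 1046*d^2 + 2548*d - 1568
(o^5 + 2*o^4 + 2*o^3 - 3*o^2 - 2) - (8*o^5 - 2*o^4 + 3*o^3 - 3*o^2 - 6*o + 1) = -7*o^5 + 4*o^4 - o^3 + 6*o - 3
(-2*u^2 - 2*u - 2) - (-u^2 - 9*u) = -u^2 + 7*u - 2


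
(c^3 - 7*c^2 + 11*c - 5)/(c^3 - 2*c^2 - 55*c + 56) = (c^2 - 6*c + 5)/(c^2 - c - 56)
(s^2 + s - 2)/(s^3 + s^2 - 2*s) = 1/s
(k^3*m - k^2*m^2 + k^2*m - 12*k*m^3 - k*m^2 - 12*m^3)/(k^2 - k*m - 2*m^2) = m*(-k^3 + k^2*m - k^2 + 12*k*m^2 + k*m + 12*m^2)/(-k^2 + k*m + 2*m^2)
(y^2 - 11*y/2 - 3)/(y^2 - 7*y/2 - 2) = (y - 6)/(y - 4)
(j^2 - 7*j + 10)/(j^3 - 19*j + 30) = (j - 5)/(j^2 + 2*j - 15)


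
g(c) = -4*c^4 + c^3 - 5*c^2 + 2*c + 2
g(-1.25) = -20.03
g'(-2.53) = 305.61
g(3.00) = -334.00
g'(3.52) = -693.86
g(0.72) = 0.15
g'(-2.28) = 230.03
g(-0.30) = 0.89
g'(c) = -16*c^3 + 3*c^2 - 10*c + 2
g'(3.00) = -433.00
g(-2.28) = -148.50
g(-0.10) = 1.75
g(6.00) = -5134.00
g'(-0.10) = 3.05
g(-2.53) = -215.14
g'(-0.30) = 5.70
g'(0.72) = -9.62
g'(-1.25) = 50.44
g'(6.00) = -3406.00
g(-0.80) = -4.95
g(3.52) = -623.39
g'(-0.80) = 20.11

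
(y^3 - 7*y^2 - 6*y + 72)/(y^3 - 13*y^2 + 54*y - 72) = (y + 3)/(y - 3)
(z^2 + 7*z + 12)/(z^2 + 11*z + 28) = (z + 3)/(z + 7)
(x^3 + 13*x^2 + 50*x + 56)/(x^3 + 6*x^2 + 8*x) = (x + 7)/x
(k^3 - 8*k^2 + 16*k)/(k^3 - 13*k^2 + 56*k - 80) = k/(k - 5)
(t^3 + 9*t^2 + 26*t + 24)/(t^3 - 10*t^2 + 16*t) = (t^3 + 9*t^2 + 26*t + 24)/(t*(t^2 - 10*t + 16))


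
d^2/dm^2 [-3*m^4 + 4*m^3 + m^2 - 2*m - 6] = -36*m^2 + 24*m + 2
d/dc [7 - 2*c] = -2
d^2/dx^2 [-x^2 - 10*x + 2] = -2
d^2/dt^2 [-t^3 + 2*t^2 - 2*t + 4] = 4 - 6*t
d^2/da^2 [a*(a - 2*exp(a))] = -2*a*exp(a) - 4*exp(a) + 2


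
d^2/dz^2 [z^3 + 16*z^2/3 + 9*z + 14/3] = 6*z + 32/3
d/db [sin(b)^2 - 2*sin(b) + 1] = 2*(sin(b) - 1)*cos(b)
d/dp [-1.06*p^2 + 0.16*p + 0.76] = 0.16 - 2.12*p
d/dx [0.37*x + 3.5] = 0.370000000000000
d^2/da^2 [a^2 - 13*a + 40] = 2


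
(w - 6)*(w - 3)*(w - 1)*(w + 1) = w^4 - 9*w^3 + 17*w^2 + 9*w - 18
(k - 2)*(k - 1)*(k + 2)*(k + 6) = k^4 + 5*k^3 - 10*k^2 - 20*k + 24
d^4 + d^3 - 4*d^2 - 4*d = d*(d - 2)*(d + 1)*(d + 2)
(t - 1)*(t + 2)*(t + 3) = t^3 + 4*t^2 + t - 6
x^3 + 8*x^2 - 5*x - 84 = (x - 3)*(x + 4)*(x + 7)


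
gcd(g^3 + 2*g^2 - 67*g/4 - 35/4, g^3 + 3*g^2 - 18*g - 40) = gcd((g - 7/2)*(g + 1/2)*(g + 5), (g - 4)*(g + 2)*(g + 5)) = g + 5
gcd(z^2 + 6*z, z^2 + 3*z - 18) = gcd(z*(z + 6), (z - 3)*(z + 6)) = z + 6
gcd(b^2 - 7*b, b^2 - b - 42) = b - 7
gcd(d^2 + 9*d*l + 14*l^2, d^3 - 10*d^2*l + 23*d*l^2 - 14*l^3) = 1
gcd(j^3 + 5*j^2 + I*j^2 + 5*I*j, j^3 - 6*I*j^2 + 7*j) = j^2 + I*j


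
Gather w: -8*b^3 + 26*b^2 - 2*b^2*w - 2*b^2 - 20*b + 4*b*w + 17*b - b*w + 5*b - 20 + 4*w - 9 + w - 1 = -8*b^3 + 24*b^2 + 2*b + w*(-2*b^2 + 3*b + 5) - 30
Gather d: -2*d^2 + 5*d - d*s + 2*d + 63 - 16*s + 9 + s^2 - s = -2*d^2 + d*(7 - s) + s^2 - 17*s + 72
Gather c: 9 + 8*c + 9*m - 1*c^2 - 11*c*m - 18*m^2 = -c^2 + c*(8 - 11*m) - 18*m^2 + 9*m + 9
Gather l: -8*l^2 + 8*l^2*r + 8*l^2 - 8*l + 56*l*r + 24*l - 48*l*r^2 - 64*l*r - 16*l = 8*l^2*r + l*(-48*r^2 - 8*r)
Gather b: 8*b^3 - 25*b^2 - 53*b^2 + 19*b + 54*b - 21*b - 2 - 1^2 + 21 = 8*b^3 - 78*b^2 + 52*b + 18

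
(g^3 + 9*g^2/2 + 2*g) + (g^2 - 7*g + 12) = g^3 + 11*g^2/2 - 5*g + 12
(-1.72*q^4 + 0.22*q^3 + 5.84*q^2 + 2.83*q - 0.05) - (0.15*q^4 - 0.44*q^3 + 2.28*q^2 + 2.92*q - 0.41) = -1.87*q^4 + 0.66*q^3 + 3.56*q^2 - 0.0899999999999999*q + 0.36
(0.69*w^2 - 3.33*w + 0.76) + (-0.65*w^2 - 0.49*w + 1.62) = 0.0399999999999999*w^2 - 3.82*w + 2.38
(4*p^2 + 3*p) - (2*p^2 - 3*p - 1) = 2*p^2 + 6*p + 1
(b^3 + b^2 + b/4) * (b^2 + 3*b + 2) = b^5 + 4*b^4 + 21*b^3/4 + 11*b^2/4 + b/2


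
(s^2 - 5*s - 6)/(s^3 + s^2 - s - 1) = (s - 6)/(s^2 - 1)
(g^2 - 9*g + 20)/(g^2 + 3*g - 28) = (g - 5)/(g + 7)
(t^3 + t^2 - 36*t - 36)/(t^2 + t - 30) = (t^2 - 5*t - 6)/(t - 5)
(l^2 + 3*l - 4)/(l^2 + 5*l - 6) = (l + 4)/(l + 6)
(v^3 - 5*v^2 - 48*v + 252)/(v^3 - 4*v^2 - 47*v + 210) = (v - 6)/(v - 5)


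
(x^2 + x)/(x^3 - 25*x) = (x + 1)/(x^2 - 25)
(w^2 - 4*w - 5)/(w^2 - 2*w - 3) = (w - 5)/(w - 3)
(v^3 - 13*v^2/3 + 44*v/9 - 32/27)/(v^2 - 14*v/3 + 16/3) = (9*v^2 - 15*v + 4)/(9*(v - 2))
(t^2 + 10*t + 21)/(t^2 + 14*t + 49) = (t + 3)/(t + 7)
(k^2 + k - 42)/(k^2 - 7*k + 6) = (k + 7)/(k - 1)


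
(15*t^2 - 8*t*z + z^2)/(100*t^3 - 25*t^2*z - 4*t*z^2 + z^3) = (-3*t + z)/(-20*t^2 + t*z + z^2)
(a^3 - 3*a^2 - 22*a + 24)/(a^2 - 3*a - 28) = (a^2 - 7*a + 6)/(a - 7)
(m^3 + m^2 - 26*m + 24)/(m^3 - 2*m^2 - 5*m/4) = 4*(-m^3 - m^2 + 26*m - 24)/(m*(-4*m^2 + 8*m + 5))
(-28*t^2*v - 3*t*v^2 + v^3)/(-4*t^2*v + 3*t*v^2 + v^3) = (7*t - v)/(t - v)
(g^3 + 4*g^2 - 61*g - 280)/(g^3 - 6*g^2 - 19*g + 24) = (g^2 + 12*g + 35)/(g^2 + 2*g - 3)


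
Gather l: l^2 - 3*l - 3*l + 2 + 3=l^2 - 6*l + 5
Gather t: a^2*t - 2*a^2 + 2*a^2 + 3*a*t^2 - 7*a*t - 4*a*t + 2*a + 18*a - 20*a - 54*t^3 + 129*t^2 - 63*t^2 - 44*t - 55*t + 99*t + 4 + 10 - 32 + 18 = -54*t^3 + t^2*(3*a + 66) + t*(a^2 - 11*a)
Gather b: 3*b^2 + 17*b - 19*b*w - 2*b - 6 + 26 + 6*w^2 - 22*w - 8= 3*b^2 + b*(15 - 19*w) + 6*w^2 - 22*w + 12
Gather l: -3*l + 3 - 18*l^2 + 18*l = -18*l^2 + 15*l + 3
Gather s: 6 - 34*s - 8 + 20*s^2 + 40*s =20*s^2 + 6*s - 2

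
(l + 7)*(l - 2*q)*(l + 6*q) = l^3 + 4*l^2*q + 7*l^2 - 12*l*q^2 + 28*l*q - 84*q^2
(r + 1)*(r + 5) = r^2 + 6*r + 5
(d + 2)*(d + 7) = d^2 + 9*d + 14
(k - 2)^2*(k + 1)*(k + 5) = k^4 + 2*k^3 - 15*k^2 + 4*k + 20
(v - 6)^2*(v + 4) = v^3 - 8*v^2 - 12*v + 144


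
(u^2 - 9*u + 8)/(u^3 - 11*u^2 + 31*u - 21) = (u - 8)/(u^2 - 10*u + 21)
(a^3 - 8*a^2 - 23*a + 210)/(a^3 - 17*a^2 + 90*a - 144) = (a^2 - 2*a - 35)/(a^2 - 11*a + 24)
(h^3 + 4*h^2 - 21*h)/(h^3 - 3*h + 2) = h*(h^2 + 4*h - 21)/(h^3 - 3*h + 2)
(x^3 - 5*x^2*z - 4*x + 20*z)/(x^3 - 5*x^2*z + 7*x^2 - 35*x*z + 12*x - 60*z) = (x^2 - 4)/(x^2 + 7*x + 12)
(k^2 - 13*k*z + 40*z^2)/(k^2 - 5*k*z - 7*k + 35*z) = (k - 8*z)/(k - 7)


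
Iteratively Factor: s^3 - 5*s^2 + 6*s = (s - 3)*(s^2 - 2*s) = (s - 3)*(s - 2)*(s)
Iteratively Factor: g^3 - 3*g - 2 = (g + 1)*(g^2 - g - 2) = (g - 2)*(g + 1)*(g + 1)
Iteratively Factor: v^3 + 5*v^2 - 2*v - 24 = (v + 3)*(v^2 + 2*v - 8) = (v - 2)*(v + 3)*(v + 4)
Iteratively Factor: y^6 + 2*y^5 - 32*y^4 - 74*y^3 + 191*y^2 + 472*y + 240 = (y + 4)*(y^5 - 2*y^4 - 24*y^3 + 22*y^2 + 103*y + 60) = (y + 1)*(y + 4)*(y^4 - 3*y^3 - 21*y^2 + 43*y + 60) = (y - 5)*(y + 1)*(y + 4)*(y^3 + 2*y^2 - 11*y - 12) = (y - 5)*(y + 1)*(y + 4)^2*(y^2 - 2*y - 3) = (y - 5)*(y - 3)*(y + 1)*(y + 4)^2*(y + 1)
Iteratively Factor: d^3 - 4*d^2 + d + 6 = (d + 1)*(d^2 - 5*d + 6) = (d - 3)*(d + 1)*(d - 2)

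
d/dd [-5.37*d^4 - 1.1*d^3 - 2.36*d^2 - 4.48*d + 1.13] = -21.48*d^3 - 3.3*d^2 - 4.72*d - 4.48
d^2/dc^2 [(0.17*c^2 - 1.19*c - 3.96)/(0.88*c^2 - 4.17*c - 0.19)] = (-0.595408000000001*c^3 - 18.2292*c^2 + 85.995888*c - 137.146364)/(0.681472*c^6 - 9.687744*c^5 + 45.465288*c^4 - 68.328369*c^3 - 9.816369*c^2 - 0.451611*c - 0.006859)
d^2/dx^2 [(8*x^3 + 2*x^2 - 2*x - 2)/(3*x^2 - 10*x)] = 4*(421*x^3 - 27*x^2 + 90*x - 100)/(x^3*(27*x^3 - 270*x^2 + 900*x - 1000))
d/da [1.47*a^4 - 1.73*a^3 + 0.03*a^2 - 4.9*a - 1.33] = 5.88*a^3 - 5.19*a^2 + 0.06*a - 4.9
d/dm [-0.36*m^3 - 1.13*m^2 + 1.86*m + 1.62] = -1.08*m^2 - 2.26*m + 1.86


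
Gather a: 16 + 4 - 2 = 18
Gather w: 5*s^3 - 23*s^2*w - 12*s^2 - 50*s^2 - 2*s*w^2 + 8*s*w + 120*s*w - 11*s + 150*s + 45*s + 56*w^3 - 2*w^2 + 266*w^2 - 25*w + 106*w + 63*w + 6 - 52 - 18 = 5*s^3 - 62*s^2 + 184*s + 56*w^3 + w^2*(264 - 2*s) + w*(-23*s^2 + 128*s + 144) - 64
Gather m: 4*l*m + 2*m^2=4*l*m + 2*m^2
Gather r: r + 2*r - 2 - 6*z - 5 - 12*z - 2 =3*r - 18*z - 9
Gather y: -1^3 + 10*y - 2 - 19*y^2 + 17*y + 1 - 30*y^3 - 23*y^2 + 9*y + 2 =-30*y^3 - 42*y^2 + 36*y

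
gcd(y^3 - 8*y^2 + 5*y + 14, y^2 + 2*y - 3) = 1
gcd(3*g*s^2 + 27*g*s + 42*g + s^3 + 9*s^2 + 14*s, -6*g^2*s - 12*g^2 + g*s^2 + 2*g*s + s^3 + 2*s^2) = 3*g*s + 6*g + s^2 + 2*s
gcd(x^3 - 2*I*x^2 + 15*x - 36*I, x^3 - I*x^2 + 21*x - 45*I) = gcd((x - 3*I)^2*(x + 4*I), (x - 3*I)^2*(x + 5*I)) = x^2 - 6*I*x - 9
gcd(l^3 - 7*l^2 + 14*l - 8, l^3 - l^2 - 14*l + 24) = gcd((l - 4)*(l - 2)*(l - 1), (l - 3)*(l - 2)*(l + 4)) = l - 2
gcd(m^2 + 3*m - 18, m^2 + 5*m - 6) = m + 6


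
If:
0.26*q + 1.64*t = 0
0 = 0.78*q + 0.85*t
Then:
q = 0.00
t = 0.00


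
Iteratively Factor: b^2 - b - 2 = (b + 1)*(b - 2)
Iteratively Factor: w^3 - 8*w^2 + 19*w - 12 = (w - 3)*(w^2 - 5*w + 4) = (w - 3)*(w - 1)*(w - 4)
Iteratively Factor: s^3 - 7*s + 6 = (s - 1)*(s^2 + s - 6) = (s - 2)*(s - 1)*(s + 3)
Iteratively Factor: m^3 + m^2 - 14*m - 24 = (m + 2)*(m^2 - m - 12) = (m - 4)*(m + 2)*(m + 3)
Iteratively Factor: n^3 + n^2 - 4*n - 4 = (n + 1)*(n^2 - 4) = (n + 1)*(n + 2)*(n - 2)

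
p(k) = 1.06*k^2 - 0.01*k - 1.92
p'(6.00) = 12.71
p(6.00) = 36.18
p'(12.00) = 25.43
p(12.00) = 150.60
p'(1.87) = 3.95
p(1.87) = 1.77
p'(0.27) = 0.56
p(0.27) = -1.85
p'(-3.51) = -7.45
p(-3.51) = 11.17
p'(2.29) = 4.84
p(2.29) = 3.62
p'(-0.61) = -1.30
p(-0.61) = -1.52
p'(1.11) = 2.34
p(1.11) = -0.63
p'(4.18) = 8.85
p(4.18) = 16.56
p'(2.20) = 4.65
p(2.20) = 3.19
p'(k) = 2.12*k - 0.01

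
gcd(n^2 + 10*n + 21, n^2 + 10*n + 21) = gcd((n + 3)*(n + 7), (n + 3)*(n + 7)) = n^2 + 10*n + 21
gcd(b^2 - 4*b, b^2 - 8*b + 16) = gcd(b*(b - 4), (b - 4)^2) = b - 4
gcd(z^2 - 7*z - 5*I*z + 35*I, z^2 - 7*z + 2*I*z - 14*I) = z - 7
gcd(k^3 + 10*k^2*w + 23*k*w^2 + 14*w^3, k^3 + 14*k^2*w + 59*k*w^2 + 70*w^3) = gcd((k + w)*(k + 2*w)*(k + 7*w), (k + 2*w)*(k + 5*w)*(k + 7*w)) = k^2 + 9*k*w + 14*w^2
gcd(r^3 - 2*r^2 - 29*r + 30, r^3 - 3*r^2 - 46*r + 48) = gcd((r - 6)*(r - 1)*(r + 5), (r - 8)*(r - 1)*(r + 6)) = r - 1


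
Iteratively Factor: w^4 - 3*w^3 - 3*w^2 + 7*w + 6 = (w - 3)*(w^3 - 3*w - 2) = (w - 3)*(w + 1)*(w^2 - w - 2) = (w - 3)*(w + 1)^2*(w - 2)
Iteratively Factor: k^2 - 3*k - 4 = (k - 4)*(k + 1)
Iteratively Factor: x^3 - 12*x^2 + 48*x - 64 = (x - 4)*(x^2 - 8*x + 16) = (x - 4)^2*(x - 4)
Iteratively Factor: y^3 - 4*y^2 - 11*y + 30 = (y - 5)*(y^2 + y - 6) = (y - 5)*(y + 3)*(y - 2)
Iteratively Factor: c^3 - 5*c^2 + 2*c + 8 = (c + 1)*(c^2 - 6*c + 8) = (c - 2)*(c + 1)*(c - 4)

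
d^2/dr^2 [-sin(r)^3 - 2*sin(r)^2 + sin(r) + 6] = 9*sin(r)^3 + 8*sin(r)^2 - 7*sin(r) - 4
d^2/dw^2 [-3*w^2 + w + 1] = -6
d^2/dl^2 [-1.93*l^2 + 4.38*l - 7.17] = -3.86000000000000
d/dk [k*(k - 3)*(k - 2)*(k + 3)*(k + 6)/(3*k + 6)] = 2*(2*k^5 + 11*k^4 - 5*k^3 - 81*k^2 - 72*k + 108)/(3*(k^2 + 4*k + 4))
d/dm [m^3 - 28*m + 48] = 3*m^2 - 28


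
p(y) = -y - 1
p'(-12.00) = -1.00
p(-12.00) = 11.00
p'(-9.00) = -1.00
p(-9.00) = 8.00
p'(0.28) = -1.00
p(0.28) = -1.28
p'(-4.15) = -1.00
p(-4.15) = 3.15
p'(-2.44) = -1.00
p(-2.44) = 1.44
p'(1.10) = -1.00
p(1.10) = -2.10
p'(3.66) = -1.00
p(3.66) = -4.66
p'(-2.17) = -1.00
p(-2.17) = 1.17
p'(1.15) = -1.00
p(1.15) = -2.15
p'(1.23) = -1.00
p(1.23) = -2.23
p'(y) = -1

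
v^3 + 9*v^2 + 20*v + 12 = (v + 1)*(v + 2)*(v + 6)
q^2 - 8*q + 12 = (q - 6)*(q - 2)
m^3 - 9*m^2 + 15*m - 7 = (m - 7)*(m - 1)^2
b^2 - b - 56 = (b - 8)*(b + 7)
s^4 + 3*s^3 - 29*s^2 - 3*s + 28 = (s - 4)*(s - 1)*(s + 1)*(s + 7)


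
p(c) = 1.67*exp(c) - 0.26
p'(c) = 1.67*exp(c)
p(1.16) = 5.07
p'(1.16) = 5.33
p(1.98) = 11.84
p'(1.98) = 12.10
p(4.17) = 107.81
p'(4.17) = 108.07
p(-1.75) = 0.03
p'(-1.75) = 0.29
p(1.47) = 7.00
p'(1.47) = 7.26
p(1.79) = 9.74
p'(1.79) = 10.00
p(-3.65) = -0.22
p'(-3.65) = 0.04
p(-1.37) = 0.16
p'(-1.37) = 0.42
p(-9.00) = -0.26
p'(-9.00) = 0.00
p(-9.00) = -0.26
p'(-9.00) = 0.00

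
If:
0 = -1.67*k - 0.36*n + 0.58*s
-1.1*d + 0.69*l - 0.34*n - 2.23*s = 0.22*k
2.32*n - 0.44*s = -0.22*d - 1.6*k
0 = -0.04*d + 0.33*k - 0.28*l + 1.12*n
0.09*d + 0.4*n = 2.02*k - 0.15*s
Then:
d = 0.00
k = 0.00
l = 0.00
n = 0.00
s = 0.00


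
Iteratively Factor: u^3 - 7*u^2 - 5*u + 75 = (u - 5)*(u^2 - 2*u - 15) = (u - 5)^2*(u + 3)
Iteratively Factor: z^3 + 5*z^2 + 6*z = (z + 3)*(z^2 + 2*z) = (z + 2)*(z + 3)*(z)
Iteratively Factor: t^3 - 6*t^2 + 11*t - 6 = (t - 1)*(t^2 - 5*t + 6) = (t - 2)*(t - 1)*(t - 3)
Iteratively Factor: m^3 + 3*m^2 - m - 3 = (m + 3)*(m^2 - 1) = (m - 1)*(m + 3)*(m + 1)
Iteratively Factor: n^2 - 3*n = (n)*(n - 3)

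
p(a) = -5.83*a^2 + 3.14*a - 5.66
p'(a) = 3.14 - 11.66*a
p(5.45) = -161.71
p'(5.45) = -60.41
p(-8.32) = -435.35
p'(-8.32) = 100.15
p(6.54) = -234.48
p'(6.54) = -73.12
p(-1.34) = -20.34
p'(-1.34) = 18.76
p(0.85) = -7.20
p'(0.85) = -6.77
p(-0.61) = -9.74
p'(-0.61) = 10.25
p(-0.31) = -7.19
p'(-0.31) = 6.75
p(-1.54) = -24.32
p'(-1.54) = 21.10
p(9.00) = -449.63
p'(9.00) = -101.80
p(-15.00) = -1364.51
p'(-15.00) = 178.04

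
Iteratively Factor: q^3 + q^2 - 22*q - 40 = (q + 2)*(q^2 - q - 20) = (q + 2)*(q + 4)*(q - 5)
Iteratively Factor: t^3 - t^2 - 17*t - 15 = (t + 3)*(t^2 - 4*t - 5) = (t - 5)*(t + 3)*(t + 1)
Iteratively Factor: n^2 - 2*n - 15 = (n + 3)*(n - 5)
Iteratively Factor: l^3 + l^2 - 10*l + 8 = (l - 1)*(l^2 + 2*l - 8) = (l - 2)*(l - 1)*(l + 4)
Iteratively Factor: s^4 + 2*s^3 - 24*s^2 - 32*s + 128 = (s + 4)*(s^3 - 2*s^2 - 16*s + 32) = (s - 2)*(s + 4)*(s^2 - 16) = (s - 2)*(s + 4)^2*(s - 4)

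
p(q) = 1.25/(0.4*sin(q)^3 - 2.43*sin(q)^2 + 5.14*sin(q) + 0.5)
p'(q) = 1.25*(-1.2*sin(q)^2*cos(q) + 4.86*sin(q)*cos(q) - 5.14*cos(q))/(0.4*sin(q)^3 - 2.43*sin(q)^2 + 5.14*sin(q) + 0.5)^2 = (-1.5*sin(q)^2 + 6.075*sin(q) - 6.425)*cos(q)/(0.4*sin(q)^3 - 2.43*sin(q)^2 + 5.14*sin(q) + 0.5)^2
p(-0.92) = -0.23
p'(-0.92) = -0.26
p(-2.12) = -0.21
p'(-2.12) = 0.19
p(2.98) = 0.99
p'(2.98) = 3.38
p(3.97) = -0.26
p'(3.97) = 0.35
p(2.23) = 0.39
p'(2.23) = 0.15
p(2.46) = 0.43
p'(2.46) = 0.30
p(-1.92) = -0.18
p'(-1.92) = 0.10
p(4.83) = -0.17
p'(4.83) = -0.03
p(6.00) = -1.10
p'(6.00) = -6.15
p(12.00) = -0.41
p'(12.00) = -0.94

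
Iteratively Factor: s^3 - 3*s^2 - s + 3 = (s + 1)*(s^2 - 4*s + 3) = (s - 3)*(s + 1)*(s - 1)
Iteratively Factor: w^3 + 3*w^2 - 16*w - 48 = (w + 4)*(w^2 - w - 12) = (w + 3)*(w + 4)*(w - 4)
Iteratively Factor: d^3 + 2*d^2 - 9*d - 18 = (d + 3)*(d^2 - d - 6) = (d + 2)*(d + 3)*(d - 3)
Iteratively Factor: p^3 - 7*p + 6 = (p - 1)*(p^2 + p - 6) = (p - 2)*(p - 1)*(p + 3)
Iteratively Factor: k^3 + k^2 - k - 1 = (k + 1)*(k^2 - 1) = (k + 1)^2*(k - 1)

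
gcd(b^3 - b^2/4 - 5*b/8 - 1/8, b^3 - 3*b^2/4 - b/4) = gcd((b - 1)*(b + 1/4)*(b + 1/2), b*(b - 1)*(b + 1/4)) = b^2 - 3*b/4 - 1/4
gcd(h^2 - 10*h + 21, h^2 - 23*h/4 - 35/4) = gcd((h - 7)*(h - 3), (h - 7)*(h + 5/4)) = h - 7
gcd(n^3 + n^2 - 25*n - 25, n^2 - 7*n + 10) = n - 5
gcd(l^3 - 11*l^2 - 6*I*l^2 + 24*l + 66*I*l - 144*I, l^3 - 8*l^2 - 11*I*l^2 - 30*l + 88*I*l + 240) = l^2 + l*(-8 - 6*I) + 48*I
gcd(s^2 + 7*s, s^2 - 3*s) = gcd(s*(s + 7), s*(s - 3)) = s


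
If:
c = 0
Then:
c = 0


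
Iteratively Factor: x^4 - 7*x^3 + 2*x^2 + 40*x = (x)*(x^3 - 7*x^2 + 2*x + 40) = x*(x + 2)*(x^2 - 9*x + 20) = x*(x - 4)*(x + 2)*(x - 5)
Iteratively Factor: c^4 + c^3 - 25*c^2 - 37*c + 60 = (c - 5)*(c^3 + 6*c^2 + 5*c - 12) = (c - 5)*(c + 4)*(c^2 + 2*c - 3) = (c - 5)*(c + 3)*(c + 4)*(c - 1)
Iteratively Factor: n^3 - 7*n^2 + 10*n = (n - 5)*(n^2 - 2*n) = n*(n - 5)*(n - 2)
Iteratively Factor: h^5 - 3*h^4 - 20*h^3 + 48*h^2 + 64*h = (h + 4)*(h^4 - 7*h^3 + 8*h^2 + 16*h) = (h - 4)*(h + 4)*(h^3 - 3*h^2 - 4*h) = (h - 4)^2*(h + 4)*(h^2 + h) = h*(h - 4)^2*(h + 4)*(h + 1)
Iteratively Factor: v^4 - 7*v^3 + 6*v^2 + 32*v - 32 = (v - 4)*(v^3 - 3*v^2 - 6*v + 8) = (v - 4)^2*(v^2 + v - 2) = (v - 4)^2*(v - 1)*(v + 2)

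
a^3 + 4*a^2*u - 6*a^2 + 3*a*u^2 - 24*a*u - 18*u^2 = (a - 6)*(a + u)*(a + 3*u)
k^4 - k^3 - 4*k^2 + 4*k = k*(k - 2)*(k - 1)*(k + 2)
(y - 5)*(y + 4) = y^2 - y - 20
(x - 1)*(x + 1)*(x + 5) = x^3 + 5*x^2 - x - 5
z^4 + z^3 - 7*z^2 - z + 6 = (z - 2)*(z - 1)*(z + 1)*(z + 3)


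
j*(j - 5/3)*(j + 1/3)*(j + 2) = j^4 + 2*j^3/3 - 29*j^2/9 - 10*j/9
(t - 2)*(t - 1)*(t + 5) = t^3 + 2*t^2 - 13*t + 10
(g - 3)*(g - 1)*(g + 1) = g^3 - 3*g^2 - g + 3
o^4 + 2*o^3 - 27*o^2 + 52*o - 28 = (o - 2)^2*(o - 1)*(o + 7)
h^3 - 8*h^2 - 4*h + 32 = (h - 8)*(h - 2)*(h + 2)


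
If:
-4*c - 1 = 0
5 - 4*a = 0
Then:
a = 5/4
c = -1/4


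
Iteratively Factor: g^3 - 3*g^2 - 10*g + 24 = (g + 3)*(g^2 - 6*g + 8) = (g - 2)*(g + 3)*(g - 4)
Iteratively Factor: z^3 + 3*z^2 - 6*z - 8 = (z + 4)*(z^2 - z - 2) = (z + 1)*(z + 4)*(z - 2)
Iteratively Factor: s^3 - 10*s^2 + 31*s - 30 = (s - 5)*(s^2 - 5*s + 6) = (s - 5)*(s - 3)*(s - 2)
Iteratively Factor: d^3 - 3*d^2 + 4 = (d - 2)*(d^2 - d - 2) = (d - 2)^2*(d + 1)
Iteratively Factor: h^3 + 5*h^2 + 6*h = (h + 2)*(h^2 + 3*h) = (h + 2)*(h + 3)*(h)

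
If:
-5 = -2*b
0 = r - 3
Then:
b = 5/2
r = 3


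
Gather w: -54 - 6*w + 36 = -6*w - 18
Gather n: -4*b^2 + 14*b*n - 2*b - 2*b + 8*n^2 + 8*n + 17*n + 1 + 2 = -4*b^2 - 4*b + 8*n^2 + n*(14*b + 25) + 3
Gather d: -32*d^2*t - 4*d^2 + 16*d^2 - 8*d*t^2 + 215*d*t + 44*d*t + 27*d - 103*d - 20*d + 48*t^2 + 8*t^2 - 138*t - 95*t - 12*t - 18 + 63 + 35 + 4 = d^2*(12 - 32*t) + d*(-8*t^2 + 259*t - 96) + 56*t^2 - 245*t + 84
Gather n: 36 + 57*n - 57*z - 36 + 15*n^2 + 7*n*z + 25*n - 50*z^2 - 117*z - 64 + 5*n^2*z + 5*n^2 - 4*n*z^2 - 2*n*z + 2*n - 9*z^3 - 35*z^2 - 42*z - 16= n^2*(5*z + 20) + n*(-4*z^2 + 5*z + 84) - 9*z^3 - 85*z^2 - 216*z - 80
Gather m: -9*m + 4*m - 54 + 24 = -5*m - 30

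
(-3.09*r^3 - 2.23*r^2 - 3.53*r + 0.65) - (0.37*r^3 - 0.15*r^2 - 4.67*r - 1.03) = -3.46*r^3 - 2.08*r^2 + 1.14*r + 1.68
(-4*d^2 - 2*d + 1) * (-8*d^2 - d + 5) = 32*d^4 + 20*d^3 - 26*d^2 - 11*d + 5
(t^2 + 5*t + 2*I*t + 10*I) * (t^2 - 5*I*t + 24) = t^4 + 5*t^3 - 3*I*t^3 + 34*t^2 - 15*I*t^2 + 170*t + 48*I*t + 240*I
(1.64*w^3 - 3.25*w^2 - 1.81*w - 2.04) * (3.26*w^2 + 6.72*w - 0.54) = 5.3464*w^5 + 0.425800000000001*w^4 - 28.6262*w^3 - 17.0586*w^2 - 12.7314*w + 1.1016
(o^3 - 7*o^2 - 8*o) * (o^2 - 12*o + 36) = o^5 - 19*o^4 + 112*o^3 - 156*o^2 - 288*o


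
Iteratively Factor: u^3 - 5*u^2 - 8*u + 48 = (u - 4)*(u^2 - u - 12) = (u - 4)*(u + 3)*(u - 4)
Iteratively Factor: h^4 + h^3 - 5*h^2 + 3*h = (h - 1)*(h^3 + 2*h^2 - 3*h) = (h - 1)^2*(h^2 + 3*h) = (h - 1)^2*(h + 3)*(h)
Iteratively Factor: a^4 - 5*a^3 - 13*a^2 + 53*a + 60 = (a + 3)*(a^3 - 8*a^2 + 11*a + 20) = (a - 5)*(a + 3)*(a^2 - 3*a - 4) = (a - 5)*(a - 4)*(a + 3)*(a + 1)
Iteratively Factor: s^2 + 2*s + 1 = (s + 1)*(s + 1)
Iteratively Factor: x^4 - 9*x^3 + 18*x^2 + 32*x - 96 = (x + 2)*(x^3 - 11*x^2 + 40*x - 48) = (x - 4)*(x + 2)*(x^2 - 7*x + 12) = (x - 4)*(x - 3)*(x + 2)*(x - 4)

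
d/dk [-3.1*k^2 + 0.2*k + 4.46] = 0.2 - 6.2*k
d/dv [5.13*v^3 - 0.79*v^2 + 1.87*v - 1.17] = 15.39*v^2 - 1.58*v + 1.87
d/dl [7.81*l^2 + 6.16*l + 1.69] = 15.62*l + 6.16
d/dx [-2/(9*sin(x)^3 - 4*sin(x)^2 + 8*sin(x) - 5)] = 2*(27*sin(x)^2 - 8*sin(x) + 8)*cos(x)/(9*sin(x)^3 - 4*sin(x)^2 + 8*sin(x) - 5)^2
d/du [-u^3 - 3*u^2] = 3*u*(-u - 2)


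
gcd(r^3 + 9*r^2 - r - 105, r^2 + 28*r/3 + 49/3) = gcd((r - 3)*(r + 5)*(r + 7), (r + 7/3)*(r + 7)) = r + 7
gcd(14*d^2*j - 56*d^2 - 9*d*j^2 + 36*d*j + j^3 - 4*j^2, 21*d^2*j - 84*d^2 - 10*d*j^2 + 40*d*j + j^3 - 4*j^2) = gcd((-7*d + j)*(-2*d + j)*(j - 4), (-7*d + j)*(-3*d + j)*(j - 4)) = 7*d*j - 28*d - j^2 + 4*j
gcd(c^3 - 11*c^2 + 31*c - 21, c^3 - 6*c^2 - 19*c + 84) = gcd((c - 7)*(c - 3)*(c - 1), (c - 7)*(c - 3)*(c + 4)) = c^2 - 10*c + 21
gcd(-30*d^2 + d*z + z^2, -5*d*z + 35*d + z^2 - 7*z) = -5*d + z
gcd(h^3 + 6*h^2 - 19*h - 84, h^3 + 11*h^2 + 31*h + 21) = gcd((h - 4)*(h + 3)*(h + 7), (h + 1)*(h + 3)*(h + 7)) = h^2 + 10*h + 21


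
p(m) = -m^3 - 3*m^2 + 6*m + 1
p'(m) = -3*m^2 - 6*m + 6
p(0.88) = 3.28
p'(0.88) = -1.60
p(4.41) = -116.65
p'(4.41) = -78.80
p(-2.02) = -15.12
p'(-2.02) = 5.88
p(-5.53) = 45.19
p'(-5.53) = -52.56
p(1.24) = 1.92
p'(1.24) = -6.05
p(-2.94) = -17.16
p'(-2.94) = -2.29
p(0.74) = 3.39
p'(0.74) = -0.08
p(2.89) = -30.85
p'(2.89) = -36.40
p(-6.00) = 73.00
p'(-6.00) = -66.00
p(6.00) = -287.00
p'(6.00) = -138.00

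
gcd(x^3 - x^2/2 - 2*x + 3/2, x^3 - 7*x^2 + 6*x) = x - 1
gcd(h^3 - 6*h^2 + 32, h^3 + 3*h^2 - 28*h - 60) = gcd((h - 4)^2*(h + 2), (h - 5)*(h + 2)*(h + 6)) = h + 2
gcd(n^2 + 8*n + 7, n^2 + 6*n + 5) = n + 1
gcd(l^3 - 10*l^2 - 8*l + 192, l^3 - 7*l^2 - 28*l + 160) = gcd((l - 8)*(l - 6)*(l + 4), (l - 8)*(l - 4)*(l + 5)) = l - 8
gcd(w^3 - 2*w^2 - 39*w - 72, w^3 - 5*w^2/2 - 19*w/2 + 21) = w + 3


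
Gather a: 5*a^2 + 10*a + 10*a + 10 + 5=5*a^2 + 20*a + 15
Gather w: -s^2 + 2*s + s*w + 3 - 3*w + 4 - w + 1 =-s^2 + 2*s + w*(s - 4) + 8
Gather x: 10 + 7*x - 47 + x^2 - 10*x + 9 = x^2 - 3*x - 28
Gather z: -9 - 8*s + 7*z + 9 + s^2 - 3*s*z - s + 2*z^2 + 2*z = s^2 - 9*s + 2*z^2 + z*(9 - 3*s)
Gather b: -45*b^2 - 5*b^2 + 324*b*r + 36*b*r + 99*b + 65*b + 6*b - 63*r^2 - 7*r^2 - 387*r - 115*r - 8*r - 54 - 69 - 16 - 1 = -50*b^2 + b*(360*r + 170) - 70*r^2 - 510*r - 140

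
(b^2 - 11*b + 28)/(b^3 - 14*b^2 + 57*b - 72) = (b^2 - 11*b + 28)/(b^3 - 14*b^2 + 57*b - 72)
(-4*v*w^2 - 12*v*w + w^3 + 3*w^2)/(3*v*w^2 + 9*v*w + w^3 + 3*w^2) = (-4*v + w)/(3*v + w)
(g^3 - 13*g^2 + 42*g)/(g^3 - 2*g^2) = (g^2 - 13*g + 42)/(g*(g - 2))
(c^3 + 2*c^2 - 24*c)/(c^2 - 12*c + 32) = c*(c + 6)/(c - 8)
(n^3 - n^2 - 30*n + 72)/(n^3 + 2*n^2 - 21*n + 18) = (n - 4)/(n - 1)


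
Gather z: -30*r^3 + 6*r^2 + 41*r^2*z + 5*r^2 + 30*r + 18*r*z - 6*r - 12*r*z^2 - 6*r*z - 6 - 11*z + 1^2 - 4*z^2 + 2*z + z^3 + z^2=-30*r^3 + 11*r^2 + 24*r + z^3 + z^2*(-12*r - 3) + z*(41*r^2 + 12*r - 9) - 5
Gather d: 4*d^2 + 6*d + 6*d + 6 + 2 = 4*d^2 + 12*d + 8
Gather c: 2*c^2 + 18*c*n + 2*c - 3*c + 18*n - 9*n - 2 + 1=2*c^2 + c*(18*n - 1) + 9*n - 1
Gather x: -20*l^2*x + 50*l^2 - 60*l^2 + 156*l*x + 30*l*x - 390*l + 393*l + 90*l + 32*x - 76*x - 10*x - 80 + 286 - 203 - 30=-10*l^2 + 93*l + x*(-20*l^2 + 186*l - 54) - 27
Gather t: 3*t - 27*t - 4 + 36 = 32 - 24*t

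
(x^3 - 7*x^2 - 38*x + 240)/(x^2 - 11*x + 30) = (x^2 - 2*x - 48)/(x - 6)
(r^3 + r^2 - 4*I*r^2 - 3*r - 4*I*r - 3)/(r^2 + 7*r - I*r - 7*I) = (r^2 + r*(1 - 3*I) - 3*I)/(r + 7)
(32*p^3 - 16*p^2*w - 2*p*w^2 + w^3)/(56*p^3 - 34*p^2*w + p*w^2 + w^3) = (4*p + w)/(7*p + w)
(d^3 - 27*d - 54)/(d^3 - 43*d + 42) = (d^3 - 27*d - 54)/(d^3 - 43*d + 42)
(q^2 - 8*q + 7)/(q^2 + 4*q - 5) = (q - 7)/(q + 5)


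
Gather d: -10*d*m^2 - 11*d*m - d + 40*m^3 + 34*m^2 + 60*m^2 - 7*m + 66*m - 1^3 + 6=d*(-10*m^2 - 11*m - 1) + 40*m^3 + 94*m^2 + 59*m + 5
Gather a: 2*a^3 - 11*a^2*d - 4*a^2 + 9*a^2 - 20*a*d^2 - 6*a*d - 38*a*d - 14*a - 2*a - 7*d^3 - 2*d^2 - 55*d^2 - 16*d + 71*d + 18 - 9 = 2*a^3 + a^2*(5 - 11*d) + a*(-20*d^2 - 44*d - 16) - 7*d^3 - 57*d^2 + 55*d + 9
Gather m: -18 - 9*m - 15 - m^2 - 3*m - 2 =-m^2 - 12*m - 35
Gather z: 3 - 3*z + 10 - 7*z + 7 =20 - 10*z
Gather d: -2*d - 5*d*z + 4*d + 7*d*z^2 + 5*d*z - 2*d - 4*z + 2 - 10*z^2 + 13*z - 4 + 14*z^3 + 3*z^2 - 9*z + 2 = 7*d*z^2 + 14*z^3 - 7*z^2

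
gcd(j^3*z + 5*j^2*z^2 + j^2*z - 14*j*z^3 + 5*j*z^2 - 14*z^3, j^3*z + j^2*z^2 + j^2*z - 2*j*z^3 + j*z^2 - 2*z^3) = j*z + z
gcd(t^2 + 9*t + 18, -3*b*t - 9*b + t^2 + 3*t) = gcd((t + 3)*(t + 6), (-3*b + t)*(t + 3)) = t + 3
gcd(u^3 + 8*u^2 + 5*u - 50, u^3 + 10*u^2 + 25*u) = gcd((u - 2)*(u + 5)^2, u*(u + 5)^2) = u^2 + 10*u + 25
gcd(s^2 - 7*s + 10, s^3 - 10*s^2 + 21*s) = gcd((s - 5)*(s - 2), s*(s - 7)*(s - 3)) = 1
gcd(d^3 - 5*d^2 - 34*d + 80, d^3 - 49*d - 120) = d^2 - 3*d - 40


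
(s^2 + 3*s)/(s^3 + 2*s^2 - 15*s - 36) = s/(s^2 - s - 12)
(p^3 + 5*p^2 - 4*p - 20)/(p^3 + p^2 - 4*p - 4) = (p + 5)/(p + 1)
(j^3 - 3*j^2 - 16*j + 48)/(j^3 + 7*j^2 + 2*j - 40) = (j^2 - 7*j + 12)/(j^2 + 3*j - 10)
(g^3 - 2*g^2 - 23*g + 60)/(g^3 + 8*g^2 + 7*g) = (g^3 - 2*g^2 - 23*g + 60)/(g*(g^2 + 8*g + 7))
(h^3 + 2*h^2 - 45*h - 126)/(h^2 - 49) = (h^2 + 9*h + 18)/(h + 7)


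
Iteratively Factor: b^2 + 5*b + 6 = (b + 3)*(b + 2)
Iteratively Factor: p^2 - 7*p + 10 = (p - 2)*(p - 5)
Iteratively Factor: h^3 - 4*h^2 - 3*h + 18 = (h - 3)*(h^2 - h - 6) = (h - 3)^2*(h + 2)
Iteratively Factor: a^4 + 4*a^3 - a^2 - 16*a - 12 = (a - 2)*(a^3 + 6*a^2 + 11*a + 6) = (a - 2)*(a + 3)*(a^2 + 3*a + 2) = (a - 2)*(a + 1)*(a + 3)*(a + 2)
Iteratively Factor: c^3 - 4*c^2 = (c)*(c^2 - 4*c) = c*(c - 4)*(c)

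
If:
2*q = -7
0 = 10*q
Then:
No Solution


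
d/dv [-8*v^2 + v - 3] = 1 - 16*v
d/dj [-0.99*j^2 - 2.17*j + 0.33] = -1.98*j - 2.17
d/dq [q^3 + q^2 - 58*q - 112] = 3*q^2 + 2*q - 58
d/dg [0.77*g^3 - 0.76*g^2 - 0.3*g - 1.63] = 2.31*g^2 - 1.52*g - 0.3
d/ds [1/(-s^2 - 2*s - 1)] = 2*(s + 1)/(s^2 + 2*s + 1)^2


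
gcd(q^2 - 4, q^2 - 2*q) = q - 2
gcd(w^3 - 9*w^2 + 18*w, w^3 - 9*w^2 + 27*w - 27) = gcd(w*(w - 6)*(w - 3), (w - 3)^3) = w - 3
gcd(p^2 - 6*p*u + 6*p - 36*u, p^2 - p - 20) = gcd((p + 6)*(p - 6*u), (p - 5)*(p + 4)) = 1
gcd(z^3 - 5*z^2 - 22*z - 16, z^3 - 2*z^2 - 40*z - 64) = z^2 - 6*z - 16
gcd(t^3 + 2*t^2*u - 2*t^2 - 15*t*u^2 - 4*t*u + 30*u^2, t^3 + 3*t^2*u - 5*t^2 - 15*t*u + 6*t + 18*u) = t - 2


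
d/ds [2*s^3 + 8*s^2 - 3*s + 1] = 6*s^2 + 16*s - 3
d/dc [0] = 0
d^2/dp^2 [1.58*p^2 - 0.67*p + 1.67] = 3.16000000000000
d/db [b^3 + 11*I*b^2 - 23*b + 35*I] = 3*b^2 + 22*I*b - 23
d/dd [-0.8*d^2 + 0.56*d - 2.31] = 0.56 - 1.6*d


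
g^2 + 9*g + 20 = (g + 4)*(g + 5)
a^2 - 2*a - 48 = (a - 8)*(a + 6)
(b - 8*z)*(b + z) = b^2 - 7*b*z - 8*z^2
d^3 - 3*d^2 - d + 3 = (d - 3)*(d - 1)*(d + 1)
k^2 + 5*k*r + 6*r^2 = (k + 2*r)*(k + 3*r)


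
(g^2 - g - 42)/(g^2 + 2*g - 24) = (g - 7)/(g - 4)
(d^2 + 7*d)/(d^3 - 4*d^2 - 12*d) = (d + 7)/(d^2 - 4*d - 12)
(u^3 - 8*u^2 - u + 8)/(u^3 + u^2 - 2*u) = (u^2 - 7*u - 8)/(u*(u + 2))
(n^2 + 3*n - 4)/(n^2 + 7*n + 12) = (n - 1)/(n + 3)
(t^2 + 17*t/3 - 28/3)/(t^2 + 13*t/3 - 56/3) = (3*t - 4)/(3*t - 8)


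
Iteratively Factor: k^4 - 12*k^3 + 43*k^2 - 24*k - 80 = (k + 1)*(k^3 - 13*k^2 + 56*k - 80) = (k - 4)*(k + 1)*(k^2 - 9*k + 20) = (k - 4)^2*(k + 1)*(k - 5)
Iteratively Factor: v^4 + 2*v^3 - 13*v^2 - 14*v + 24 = (v + 4)*(v^3 - 2*v^2 - 5*v + 6) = (v + 2)*(v + 4)*(v^2 - 4*v + 3) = (v - 3)*(v + 2)*(v + 4)*(v - 1)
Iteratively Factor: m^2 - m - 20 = (m + 4)*(m - 5)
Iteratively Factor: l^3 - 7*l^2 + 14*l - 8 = (l - 4)*(l^2 - 3*l + 2) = (l - 4)*(l - 2)*(l - 1)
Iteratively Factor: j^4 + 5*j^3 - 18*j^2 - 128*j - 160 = (j + 2)*(j^3 + 3*j^2 - 24*j - 80) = (j + 2)*(j + 4)*(j^2 - j - 20) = (j - 5)*(j + 2)*(j + 4)*(j + 4)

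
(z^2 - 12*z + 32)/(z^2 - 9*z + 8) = (z - 4)/(z - 1)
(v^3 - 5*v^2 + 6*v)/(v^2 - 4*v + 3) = v*(v - 2)/(v - 1)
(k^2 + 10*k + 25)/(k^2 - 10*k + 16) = (k^2 + 10*k + 25)/(k^2 - 10*k + 16)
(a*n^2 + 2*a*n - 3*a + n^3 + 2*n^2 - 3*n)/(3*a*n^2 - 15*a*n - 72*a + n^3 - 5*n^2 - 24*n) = (a*n - a + n^2 - n)/(3*a*n - 24*a + n^2 - 8*n)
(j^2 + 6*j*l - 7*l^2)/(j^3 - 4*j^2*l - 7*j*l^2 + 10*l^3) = (j + 7*l)/(j^2 - 3*j*l - 10*l^2)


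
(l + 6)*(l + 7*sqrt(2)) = l^2 + 6*l + 7*sqrt(2)*l + 42*sqrt(2)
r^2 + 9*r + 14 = (r + 2)*(r + 7)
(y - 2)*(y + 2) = y^2 - 4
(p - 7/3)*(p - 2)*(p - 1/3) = p^3 - 14*p^2/3 + 55*p/9 - 14/9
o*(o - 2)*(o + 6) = o^3 + 4*o^2 - 12*o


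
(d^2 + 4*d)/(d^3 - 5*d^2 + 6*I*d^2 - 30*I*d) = (d + 4)/(d^2 + d*(-5 + 6*I) - 30*I)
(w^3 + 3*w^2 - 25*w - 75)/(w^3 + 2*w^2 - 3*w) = (w^2 - 25)/(w*(w - 1))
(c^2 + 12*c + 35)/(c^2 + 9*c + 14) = (c + 5)/(c + 2)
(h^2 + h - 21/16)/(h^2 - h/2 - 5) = (-16*h^2 - 16*h + 21)/(8*(-2*h^2 + h + 10))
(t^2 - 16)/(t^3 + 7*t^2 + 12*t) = (t - 4)/(t*(t + 3))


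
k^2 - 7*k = k*(k - 7)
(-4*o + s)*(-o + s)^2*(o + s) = -4*o^4 + 5*o^3*s + 3*o^2*s^2 - 5*o*s^3 + s^4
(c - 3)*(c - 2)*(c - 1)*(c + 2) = c^4 - 4*c^3 - c^2 + 16*c - 12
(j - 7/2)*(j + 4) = j^2 + j/2 - 14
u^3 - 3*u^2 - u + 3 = (u - 3)*(u - 1)*(u + 1)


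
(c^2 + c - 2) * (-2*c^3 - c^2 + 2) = -2*c^5 - 3*c^4 + 3*c^3 + 4*c^2 + 2*c - 4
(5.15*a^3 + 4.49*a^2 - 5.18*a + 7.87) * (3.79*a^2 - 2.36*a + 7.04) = 19.5185*a^5 + 4.8631*a^4 + 6.0274*a^3 + 73.6617*a^2 - 55.0404*a + 55.4048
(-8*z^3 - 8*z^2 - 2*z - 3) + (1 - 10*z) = -8*z^3 - 8*z^2 - 12*z - 2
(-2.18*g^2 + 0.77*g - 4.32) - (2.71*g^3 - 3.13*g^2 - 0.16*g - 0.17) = -2.71*g^3 + 0.95*g^2 + 0.93*g - 4.15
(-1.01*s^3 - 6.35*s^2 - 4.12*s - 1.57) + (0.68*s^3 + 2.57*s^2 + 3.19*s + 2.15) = -0.33*s^3 - 3.78*s^2 - 0.93*s + 0.58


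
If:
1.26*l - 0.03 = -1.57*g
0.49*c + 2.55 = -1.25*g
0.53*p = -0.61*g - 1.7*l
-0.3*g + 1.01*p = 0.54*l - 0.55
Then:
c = -4.84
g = -0.14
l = 0.20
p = -0.48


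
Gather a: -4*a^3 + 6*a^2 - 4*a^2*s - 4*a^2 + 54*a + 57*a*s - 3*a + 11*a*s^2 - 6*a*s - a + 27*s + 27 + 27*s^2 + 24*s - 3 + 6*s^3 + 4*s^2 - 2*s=-4*a^3 + a^2*(2 - 4*s) + a*(11*s^2 + 51*s + 50) + 6*s^3 + 31*s^2 + 49*s + 24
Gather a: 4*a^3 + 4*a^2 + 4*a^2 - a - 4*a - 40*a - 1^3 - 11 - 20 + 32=4*a^3 + 8*a^2 - 45*a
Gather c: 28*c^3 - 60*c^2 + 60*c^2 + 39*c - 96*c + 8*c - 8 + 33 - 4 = 28*c^3 - 49*c + 21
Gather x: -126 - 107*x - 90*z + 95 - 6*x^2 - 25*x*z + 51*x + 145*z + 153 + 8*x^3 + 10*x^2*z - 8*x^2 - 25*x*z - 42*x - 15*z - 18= 8*x^3 + x^2*(10*z - 14) + x*(-50*z - 98) + 40*z + 104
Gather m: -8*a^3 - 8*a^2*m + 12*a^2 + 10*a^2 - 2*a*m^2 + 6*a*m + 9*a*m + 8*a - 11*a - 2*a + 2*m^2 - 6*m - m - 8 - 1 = -8*a^3 + 22*a^2 - 5*a + m^2*(2 - 2*a) + m*(-8*a^2 + 15*a - 7) - 9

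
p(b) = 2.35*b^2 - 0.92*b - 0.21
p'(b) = 4.7*b - 0.92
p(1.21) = 2.12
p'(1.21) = 4.77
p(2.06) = 7.87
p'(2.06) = 8.76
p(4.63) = 45.91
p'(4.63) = 20.84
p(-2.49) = 16.65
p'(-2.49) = -12.62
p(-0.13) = -0.05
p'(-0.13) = -1.53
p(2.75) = 15.03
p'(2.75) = 12.00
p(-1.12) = 3.77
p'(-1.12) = -6.18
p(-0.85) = 2.27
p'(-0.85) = -4.92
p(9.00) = 181.86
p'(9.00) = 41.38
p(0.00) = -0.21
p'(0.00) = -0.92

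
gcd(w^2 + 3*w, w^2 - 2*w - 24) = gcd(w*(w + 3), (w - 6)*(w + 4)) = 1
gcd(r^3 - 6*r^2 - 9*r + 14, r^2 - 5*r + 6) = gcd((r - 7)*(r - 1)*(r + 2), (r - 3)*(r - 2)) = 1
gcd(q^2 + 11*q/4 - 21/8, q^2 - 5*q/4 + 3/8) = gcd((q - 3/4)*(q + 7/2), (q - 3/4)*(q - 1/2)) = q - 3/4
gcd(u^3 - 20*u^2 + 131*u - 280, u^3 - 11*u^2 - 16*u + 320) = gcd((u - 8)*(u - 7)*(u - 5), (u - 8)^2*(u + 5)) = u - 8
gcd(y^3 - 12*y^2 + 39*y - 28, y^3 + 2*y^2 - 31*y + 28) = y^2 - 5*y + 4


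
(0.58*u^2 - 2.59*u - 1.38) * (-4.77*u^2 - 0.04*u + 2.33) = -2.7666*u^4 + 12.3311*u^3 + 8.0376*u^2 - 5.9795*u - 3.2154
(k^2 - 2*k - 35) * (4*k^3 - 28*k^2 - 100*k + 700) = 4*k^5 - 36*k^4 - 184*k^3 + 1880*k^2 + 2100*k - 24500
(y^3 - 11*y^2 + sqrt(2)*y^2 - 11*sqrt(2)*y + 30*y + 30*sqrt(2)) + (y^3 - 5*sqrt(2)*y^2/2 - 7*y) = 2*y^3 - 11*y^2 - 3*sqrt(2)*y^2/2 - 11*sqrt(2)*y + 23*y + 30*sqrt(2)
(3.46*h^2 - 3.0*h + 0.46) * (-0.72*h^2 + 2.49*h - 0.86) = -2.4912*h^4 + 10.7754*h^3 - 10.7768*h^2 + 3.7254*h - 0.3956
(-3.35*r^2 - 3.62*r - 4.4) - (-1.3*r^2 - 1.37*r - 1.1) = -2.05*r^2 - 2.25*r - 3.3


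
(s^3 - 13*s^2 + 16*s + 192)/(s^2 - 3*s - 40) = (s^2 - 5*s - 24)/(s + 5)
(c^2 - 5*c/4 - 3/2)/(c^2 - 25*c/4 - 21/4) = (c - 2)/(c - 7)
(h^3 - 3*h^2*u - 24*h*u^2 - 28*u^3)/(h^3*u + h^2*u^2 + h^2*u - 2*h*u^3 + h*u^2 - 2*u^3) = (-h^2 + 5*h*u + 14*u^2)/(u*(-h^2 + h*u - h + u))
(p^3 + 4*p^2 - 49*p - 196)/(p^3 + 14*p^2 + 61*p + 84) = (p - 7)/(p + 3)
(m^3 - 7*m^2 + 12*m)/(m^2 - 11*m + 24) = m*(m - 4)/(m - 8)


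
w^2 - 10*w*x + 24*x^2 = (w - 6*x)*(w - 4*x)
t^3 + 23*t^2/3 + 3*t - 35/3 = (t - 1)*(t + 5/3)*(t + 7)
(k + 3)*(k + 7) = k^2 + 10*k + 21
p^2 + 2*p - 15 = (p - 3)*(p + 5)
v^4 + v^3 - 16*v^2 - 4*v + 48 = (v - 3)*(v - 2)*(v + 2)*(v + 4)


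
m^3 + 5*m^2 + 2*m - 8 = (m - 1)*(m + 2)*(m + 4)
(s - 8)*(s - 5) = s^2 - 13*s + 40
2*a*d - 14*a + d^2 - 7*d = (2*a + d)*(d - 7)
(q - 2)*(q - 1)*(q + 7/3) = q^3 - 2*q^2/3 - 5*q + 14/3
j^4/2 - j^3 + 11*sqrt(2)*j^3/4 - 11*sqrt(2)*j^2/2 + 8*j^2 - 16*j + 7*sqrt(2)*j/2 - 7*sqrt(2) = (j/2 + sqrt(2)/2)*(j - 2)*(j + sqrt(2))*(j + 7*sqrt(2)/2)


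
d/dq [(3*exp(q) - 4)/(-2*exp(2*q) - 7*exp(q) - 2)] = ((3*exp(q) - 4)*(4*exp(q) + 7) - 6*exp(2*q) - 21*exp(q) - 6)*exp(q)/(2*exp(2*q) + 7*exp(q) + 2)^2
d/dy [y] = 1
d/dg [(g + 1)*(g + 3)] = 2*g + 4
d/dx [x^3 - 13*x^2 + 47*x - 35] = 3*x^2 - 26*x + 47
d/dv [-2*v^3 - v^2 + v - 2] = -6*v^2 - 2*v + 1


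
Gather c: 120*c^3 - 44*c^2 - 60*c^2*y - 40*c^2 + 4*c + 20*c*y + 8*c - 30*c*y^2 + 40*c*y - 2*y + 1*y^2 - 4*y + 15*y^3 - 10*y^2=120*c^3 + c^2*(-60*y - 84) + c*(-30*y^2 + 60*y + 12) + 15*y^3 - 9*y^2 - 6*y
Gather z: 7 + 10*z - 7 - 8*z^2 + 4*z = -8*z^2 + 14*z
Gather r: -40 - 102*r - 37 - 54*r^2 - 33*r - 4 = -54*r^2 - 135*r - 81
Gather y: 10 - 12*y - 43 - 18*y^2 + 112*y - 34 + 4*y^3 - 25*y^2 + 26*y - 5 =4*y^3 - 43*y^2 + 126*y - 72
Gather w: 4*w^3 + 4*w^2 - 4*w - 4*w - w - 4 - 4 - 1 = 4*w^3 + 4*w^2 - 9*w - 9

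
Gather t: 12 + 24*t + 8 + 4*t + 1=28*t + 21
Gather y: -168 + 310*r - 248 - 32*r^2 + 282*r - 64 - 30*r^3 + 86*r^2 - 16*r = -30*r^3 + 54*r^2 + 576*r - 480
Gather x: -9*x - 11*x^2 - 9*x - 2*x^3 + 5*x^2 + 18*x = -2*x^3 - 6*x^2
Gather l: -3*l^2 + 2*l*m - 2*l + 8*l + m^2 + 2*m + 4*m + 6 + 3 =-3*l^2 + l*(2*m + 6) + m^2 + 6*m + 9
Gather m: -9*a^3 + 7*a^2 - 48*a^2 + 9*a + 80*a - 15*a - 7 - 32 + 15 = -9*a^3 - 41*a^2 + 74*a - 24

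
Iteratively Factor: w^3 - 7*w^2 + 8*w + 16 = (w + 1)*(w^2 - 8*w + 16) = (w - 4)*(w + 1)*(w - 4)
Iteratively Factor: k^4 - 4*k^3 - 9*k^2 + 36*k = (k - 4)*(k^3 - 9*k) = (k - 4)*(k + 3)*(k^2 - 3*k) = k*(k - 4)*(k + 3)*(k - 3)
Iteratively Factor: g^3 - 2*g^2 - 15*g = (g + 3)*(g^2 - 5*g) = g*(g + 3)*(g - 5)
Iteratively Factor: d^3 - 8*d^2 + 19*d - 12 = (d - 3)*(d^2 - 5*d + 4) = (d - 3)*(d - 1)*(d - 4)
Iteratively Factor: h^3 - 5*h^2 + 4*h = (h - 4)*(h^2 - h) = (h - 4)*(h - 1)*(h)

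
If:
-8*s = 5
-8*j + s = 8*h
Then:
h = -j - 5/64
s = -5/8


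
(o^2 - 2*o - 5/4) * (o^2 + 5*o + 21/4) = o^4 + 3*o^3 - 6*o^2 - 67*o/4 - 105/16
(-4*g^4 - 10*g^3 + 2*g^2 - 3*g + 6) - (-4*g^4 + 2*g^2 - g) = -10*g^3 - 2*g + 6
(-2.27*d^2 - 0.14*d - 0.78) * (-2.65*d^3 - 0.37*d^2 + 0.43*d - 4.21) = 6.0155*d^5 + 1.2109*d^4 + 1.1427*d^3 + 9.7851*d^2 + 0.254*d + 3.2838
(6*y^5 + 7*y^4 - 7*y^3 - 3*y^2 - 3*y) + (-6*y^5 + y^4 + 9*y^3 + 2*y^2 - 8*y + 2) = 8*y^4 + 2*y^3 - y^2 - 11*y + 2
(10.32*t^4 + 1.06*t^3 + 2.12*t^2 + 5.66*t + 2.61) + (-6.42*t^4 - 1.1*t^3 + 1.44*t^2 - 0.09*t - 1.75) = 3.9*t^4 - 0.04*t^3 + 3.56*t^2 + 5.57*t + 0.86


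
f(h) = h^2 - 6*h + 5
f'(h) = 2*h - 6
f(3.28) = -3.92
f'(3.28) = 0.56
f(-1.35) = 14.92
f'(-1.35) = -8.70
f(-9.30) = 147.29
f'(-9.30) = -24.60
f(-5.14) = 62.26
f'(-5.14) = -16.28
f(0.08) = 4.53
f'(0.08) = -5.84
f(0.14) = 4.18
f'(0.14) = -5.72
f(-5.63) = 70.48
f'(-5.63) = -17.26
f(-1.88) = 19.81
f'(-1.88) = -9.76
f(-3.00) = 32.00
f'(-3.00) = -12.00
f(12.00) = 77.00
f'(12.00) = 18.00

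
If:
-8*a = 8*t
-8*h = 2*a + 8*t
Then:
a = -t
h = -3*t/4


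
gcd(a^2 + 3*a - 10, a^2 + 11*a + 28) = 1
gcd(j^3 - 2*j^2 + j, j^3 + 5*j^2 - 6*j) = j^2 - j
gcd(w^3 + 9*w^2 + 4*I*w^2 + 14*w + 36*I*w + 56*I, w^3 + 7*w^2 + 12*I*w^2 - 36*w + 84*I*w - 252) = w + 7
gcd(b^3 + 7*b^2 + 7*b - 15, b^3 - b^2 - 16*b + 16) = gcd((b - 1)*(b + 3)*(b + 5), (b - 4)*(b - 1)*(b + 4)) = b - 1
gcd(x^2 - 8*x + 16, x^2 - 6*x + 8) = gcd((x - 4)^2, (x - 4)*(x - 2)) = x - 4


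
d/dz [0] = 0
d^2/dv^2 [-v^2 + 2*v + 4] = -2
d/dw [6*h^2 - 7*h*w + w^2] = -7*h + 2*w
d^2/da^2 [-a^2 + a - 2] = -2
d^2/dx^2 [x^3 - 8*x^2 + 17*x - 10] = 6*x - 16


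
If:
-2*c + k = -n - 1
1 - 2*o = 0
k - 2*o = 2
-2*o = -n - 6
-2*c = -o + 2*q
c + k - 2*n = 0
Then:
No Solution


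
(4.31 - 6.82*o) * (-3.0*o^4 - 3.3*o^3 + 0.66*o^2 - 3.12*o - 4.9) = 20.46*o^5 + 9.576*o^4 - 18.7242*o^3 + 24.123*o^2 + 19.9708*o - 21.119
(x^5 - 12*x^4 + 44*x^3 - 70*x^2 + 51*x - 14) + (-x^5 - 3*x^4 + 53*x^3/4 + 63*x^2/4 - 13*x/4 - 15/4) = -15*x^4 + 229*x^3/4 - 217*x^2/4 + 191*x/4 - 71/4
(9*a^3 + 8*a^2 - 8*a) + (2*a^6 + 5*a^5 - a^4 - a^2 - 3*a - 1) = 2*a^6 + 5*a^5 - a^4 + 9*a^3 + 7*a^2 - 11*a - 1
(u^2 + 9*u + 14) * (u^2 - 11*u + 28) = u^4 - 2*u^3 - 57*u^2 + 98*u + 392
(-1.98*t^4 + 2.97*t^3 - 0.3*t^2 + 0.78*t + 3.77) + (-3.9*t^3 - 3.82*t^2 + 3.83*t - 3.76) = -1.98*t^4 - 0.93*t^3 - 4.12*t^2 + 4.61*t + 0.0100000000000002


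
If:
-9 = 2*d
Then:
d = -9/2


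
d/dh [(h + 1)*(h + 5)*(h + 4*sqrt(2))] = 3*h^2 + 8*sqrt(2)*h + 12*h + 5 + 24*sqrt(2)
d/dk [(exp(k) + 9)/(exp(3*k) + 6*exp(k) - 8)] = (-3*(exp(k) + 9)*(exp(2*k) + 2) + exp(3*k) + 6*exp(k) - 8)*exp(k)/(exp(3*k) + 6*exp(k) - 8)^2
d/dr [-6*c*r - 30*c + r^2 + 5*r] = -6*c + 2*r + 5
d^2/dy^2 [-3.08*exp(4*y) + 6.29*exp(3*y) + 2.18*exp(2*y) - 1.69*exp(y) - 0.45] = (-49.28*exp(3*y) + 56.61*exp(2*y) + 8.72*exp(y) - 1.69)*exp(y)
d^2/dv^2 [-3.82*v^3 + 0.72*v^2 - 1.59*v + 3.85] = 1.44 - 22.92*v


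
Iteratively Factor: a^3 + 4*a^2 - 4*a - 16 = (a - 2)*(a^2 + 6*a + 8) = (a - 2)*(a + 4)*(a + 2)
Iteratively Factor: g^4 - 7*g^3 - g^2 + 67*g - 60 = (g + 3)*(g^3 - 10*g^2 + 29*g - 20) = (g - 1)*(g + 3)*(g^2 - 9*g + 20) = (g - 4)*(g - 1)*(g + 3)*(g - 5)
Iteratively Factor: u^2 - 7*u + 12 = (u - 3)*(u - 4)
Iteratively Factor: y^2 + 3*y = (y + 3)*(y)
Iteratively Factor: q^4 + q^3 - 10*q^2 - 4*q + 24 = (q - 2)*(q^3 + 3*q^2 - 4*q - 12) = (q - 2)*(q + 2)*(q^2 + q - 6) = (q - 2)^2*(q + 2)*(q + 3)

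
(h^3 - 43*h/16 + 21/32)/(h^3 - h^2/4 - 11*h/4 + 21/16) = (4*h - 1)/(2*(2*h - 1))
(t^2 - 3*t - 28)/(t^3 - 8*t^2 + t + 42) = (t + 4)/(t^2 - t - 6)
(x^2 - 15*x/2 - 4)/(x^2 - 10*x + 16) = (x + 1/2)/(x - 2)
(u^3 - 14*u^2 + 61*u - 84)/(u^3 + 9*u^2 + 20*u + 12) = (u^3 - 14*u^2 + 61*u - 84)/(u^3 + 9*u^2 + 20*u + 12)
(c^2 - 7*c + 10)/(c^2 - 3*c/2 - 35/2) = 2*(c - 2)/(2*c + 7)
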